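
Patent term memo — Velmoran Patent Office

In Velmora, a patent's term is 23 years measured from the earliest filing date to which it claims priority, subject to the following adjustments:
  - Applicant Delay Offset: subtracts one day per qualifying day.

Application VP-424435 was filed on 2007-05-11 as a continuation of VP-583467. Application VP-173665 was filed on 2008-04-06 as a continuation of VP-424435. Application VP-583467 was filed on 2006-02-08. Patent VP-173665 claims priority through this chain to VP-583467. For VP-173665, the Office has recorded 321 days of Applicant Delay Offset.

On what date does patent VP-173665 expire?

2028-03-24

Earliest priority filing: 8 February 2006.
Base term: 8 February 2006 + 23 years → 8 February 2029.
Applicant Delay Offset: −321 days → 24 March 2028.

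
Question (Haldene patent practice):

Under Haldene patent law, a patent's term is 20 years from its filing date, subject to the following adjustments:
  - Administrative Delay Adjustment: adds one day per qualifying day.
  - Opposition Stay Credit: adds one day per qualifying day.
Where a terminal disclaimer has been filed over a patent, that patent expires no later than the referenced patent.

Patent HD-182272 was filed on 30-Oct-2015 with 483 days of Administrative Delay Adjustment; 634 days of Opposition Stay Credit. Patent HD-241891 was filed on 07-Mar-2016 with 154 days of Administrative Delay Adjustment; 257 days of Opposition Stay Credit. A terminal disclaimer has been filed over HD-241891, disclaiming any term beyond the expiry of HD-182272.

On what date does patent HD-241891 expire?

Natural term of HD-241891:
  Base: filing + 20 years → 7 March 2036.
  Administrative Delay Adjustment: +154 days → 8 August 2036.
  Opposition Stay Credit: +257 days → 22 April 2037.
Expiry of referenced patent HD-182272:
  Base: filing + 20 years → 30 October 2035.
  Administrative Delay Adjustment: +483 days → 24 February 2037.
  Opposition Stay Credit: +634 days → 20 November 2038.
Terminal disclaimer: HD-241891 expires on the earlier of 22 April 2037 and 20 November 2038.

April 22, 2037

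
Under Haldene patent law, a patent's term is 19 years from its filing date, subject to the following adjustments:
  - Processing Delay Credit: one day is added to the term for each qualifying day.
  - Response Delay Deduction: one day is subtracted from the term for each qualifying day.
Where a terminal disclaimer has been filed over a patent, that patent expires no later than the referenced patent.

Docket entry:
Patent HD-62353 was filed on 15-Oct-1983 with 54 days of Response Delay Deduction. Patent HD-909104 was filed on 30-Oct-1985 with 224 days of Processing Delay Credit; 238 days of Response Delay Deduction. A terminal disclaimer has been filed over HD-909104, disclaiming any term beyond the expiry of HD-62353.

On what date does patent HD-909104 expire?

Natural term of HD-909104:
  Base: filing + 19 years → 30 October 2004.
  Processing Delay Credit: +224 days → 11 June 2005.
  Response Delay Deduction: −238 days → 16 October 2004.
Expiry of referenced patent HD-62353:
  Base: filing + 19 years → 15 October 2002.
  Response Delay Deduction: −54 days → 22 August 2002.
Terminal disclaimer: HD-909104 expires on the earlier of 16 October 2004 and 22 August 2002.

August 22, 2002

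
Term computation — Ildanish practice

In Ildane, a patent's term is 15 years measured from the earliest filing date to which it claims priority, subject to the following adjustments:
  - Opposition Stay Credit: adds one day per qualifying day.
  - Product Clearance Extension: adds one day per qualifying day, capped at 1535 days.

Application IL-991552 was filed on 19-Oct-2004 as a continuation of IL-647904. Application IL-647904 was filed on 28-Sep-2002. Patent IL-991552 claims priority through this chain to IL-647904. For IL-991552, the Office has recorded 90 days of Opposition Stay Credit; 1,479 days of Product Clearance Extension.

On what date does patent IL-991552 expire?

2022-01-14

Earliest priority filing: 28 September 2002.
Base term: 28 September 2002 + 15 years → 28 September 2017.
Opposition Stay Credit: +90 days → 27 December 2017.
Product Clearance Extension: 1479 days (within the 1535-day cap) → +1479 days → 14 January 2022.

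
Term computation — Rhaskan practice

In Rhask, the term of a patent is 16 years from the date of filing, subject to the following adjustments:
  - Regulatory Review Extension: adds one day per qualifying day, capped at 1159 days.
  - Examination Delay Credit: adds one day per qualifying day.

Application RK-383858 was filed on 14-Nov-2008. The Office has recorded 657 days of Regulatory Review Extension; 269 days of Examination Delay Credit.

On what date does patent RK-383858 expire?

Base term: filing date + 16 years → 14 November 2024.
Regulatory Review Extension: 657 days (within the 1159-day cap) → +657 days → 2 September 2026.
Examination Delay Credit: +269 days → 29 May 2027.

2027-05-29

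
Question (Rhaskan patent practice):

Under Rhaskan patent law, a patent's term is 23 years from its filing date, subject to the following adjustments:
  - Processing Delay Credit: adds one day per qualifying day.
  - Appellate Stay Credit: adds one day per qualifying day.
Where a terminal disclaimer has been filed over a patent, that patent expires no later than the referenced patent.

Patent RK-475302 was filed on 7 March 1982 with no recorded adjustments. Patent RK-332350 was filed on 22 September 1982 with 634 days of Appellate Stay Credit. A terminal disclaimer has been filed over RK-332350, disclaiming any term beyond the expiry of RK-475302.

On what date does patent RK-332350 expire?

2005-03-07

Natural term of RK-332350:
  Base: filing + 23 years → 22 September 2005.
  Appellate Stay Credit: +634 days → 18 June 2007.
Expiry of referenced patent RK-475302:
  Base: filing + 23 years → 7 March 2005.
Terminal disclaimer: RK-332350 expires on the earlier of 18 June 2007 and 7 March 2005.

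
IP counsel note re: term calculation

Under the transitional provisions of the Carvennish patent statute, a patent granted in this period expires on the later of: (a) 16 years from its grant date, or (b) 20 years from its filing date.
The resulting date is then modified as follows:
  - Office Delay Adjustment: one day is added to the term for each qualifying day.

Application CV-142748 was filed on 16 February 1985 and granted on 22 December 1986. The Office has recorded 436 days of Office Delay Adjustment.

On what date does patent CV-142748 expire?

(a) grant + 16 years → 22 December 2002.
(b) filing + 20 years → 16 February 2005.
Later of the two: 16 February 2005.
Office Delay Adjustment: +436 days → 28 April 2006.

2006-04-28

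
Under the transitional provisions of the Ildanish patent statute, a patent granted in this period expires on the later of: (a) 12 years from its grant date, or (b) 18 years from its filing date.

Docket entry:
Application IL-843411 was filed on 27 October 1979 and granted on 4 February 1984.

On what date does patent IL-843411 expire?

(a) grant + 12 years → 4 February 1996.
(b) filing + 18 years → 27 October 1997.
Later of the two: 27 October 1997.

October 27, 1997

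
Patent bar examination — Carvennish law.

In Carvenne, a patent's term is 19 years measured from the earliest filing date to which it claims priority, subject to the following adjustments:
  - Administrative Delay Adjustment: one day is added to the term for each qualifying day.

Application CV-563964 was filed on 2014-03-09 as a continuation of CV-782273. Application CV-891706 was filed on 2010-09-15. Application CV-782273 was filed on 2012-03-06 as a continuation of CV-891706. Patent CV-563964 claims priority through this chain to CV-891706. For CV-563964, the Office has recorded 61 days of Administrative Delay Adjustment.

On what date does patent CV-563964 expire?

Earliest priority filing: 15 September 2010.
Base term: 15 September 2010 + 19 years → 15 September 2029.
Administrative Delay Adjustment: +61 days → 15 November 2029.

2029-11-15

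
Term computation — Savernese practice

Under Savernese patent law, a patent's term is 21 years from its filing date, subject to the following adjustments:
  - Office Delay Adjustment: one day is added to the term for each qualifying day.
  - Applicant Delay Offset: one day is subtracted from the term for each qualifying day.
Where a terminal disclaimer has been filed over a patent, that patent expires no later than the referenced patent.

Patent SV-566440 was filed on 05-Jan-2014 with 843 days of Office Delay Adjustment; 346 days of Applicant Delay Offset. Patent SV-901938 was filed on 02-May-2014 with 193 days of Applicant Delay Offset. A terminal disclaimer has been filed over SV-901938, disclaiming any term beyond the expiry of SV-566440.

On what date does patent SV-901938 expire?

2034-10-21

Natural term of SV-901938:
  Base: filing + 21 years → 2 May 2035.
  Applicant Delay Offset: −193 days → 21 October 2034.
Expiry of referenced patent SV-566440:
  Base: filing + 21 years → 5 January 2035.
  Office Delay Adjustment: +843 days → 27 April 2037.
  Applicant Delay Offset: −346 days → 16 May 2036.
Terminal disclaimer: SV-901938 expires on the earlier of 21 October 2034 and 16 May 2036.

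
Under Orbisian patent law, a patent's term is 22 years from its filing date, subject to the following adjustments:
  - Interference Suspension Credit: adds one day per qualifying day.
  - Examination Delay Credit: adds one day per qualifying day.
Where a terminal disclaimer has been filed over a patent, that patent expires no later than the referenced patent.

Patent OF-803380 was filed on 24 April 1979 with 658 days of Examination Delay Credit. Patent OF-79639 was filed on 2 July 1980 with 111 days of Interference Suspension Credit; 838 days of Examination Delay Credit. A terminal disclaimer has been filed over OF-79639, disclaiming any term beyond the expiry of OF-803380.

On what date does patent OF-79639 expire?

Natural term of OF-79639:
  Base: filing + 22 years → 2 July 2002.
  Interference Suspension Credit: +111 days → 21 October 2002.
  Examination Delay Credit: +838 days → 5 February 2005.
Expiry of referenced patent OF-803380:
  Base: filing + 22 years → 24 April 2001.
  Examination Delay Credit: +658 days → 11 February 2003.
Terminal disclaimer: OF-79639 expires on the earlier of 5 February 2005 and 11 February 2003.

February 11, 2003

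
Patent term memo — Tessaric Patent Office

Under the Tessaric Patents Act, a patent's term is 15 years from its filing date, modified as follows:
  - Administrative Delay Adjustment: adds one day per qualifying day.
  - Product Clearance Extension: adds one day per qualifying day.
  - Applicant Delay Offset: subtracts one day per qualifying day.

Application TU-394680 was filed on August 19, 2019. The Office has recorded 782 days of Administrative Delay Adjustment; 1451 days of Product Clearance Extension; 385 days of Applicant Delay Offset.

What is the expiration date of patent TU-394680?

Base term: filing date + 15 years → 19 August 2034.
Administrative Delay Adjustment: +782 days → 9 October 2036.
Product Clearance Extension: +1451 days → 29 September 2040.
Applicant Delay Offset: −385 days → 10 September 2039.

2039-09-10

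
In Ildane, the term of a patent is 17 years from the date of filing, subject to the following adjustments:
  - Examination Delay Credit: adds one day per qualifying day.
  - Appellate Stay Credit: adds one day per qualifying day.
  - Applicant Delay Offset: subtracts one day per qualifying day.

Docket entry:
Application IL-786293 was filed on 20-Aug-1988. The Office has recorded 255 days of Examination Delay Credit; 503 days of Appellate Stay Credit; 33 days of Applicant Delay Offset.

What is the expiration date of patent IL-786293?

August 15, 2007

Base term: filing date + 17 years → 20 August 2005.
Examination Delay Credit: +255 days → 2 May 2006.
Appellate Stay Credit: +503 days → 17 September 2007.
Applicant Delay Offset: −33 days → 15 August 2007.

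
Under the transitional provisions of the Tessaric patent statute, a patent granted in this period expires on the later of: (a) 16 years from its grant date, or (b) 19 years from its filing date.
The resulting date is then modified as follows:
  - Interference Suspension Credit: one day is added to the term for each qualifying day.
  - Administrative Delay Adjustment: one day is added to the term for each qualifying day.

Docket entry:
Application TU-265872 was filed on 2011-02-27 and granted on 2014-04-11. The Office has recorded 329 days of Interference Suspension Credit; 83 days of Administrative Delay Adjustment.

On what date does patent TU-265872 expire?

(a) grant + 16 years → 11 April 2030.
(b) filing + 19 years → 27 February 2030.
Later of the two: 11 April 2030.
Interference Suspension Credit: +329 days → 6 March 2031.
Administrative Delay Adjustment: +83 days → 28 May 2031.

May 28, 2031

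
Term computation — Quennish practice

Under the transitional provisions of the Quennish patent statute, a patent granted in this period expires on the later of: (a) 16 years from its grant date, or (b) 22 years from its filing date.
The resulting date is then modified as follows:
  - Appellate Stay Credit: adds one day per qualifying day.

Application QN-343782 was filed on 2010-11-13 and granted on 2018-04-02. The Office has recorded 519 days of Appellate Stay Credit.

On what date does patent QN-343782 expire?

(a) grant + 16 years → 2 April 2034.
(b) filing + 22 years → 13 November 2032.
Later of the two: 2 April 2034.
Appellate Stay Credit: +519 days → 3 September 2035.

September 3, 2035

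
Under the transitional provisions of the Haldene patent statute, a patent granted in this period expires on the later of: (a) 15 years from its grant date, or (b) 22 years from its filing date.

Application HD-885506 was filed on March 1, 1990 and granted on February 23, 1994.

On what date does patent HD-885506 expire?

2012-03-01

(a) grant + 15 years → 23 February 2009.
(b) filing + 22 years → 1 March 2012.
Later of the two: 1 March 2012.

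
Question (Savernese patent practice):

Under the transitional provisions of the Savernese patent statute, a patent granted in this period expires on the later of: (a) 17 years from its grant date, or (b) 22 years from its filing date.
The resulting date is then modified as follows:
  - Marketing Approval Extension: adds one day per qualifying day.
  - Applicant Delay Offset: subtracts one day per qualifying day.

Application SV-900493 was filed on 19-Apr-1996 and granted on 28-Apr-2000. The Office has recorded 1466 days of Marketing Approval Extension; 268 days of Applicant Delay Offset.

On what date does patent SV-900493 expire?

July 30, 2021

(a) grant + 17 years → 28 April 2017.
(b) filing + 22 years → 19 April 2018.
Later of the two: 19 April 2018.
Marketing Approval Extension: +1466 days → 24 April 2022.
Applicant Delay Offset: −268 days → 30 July 2021.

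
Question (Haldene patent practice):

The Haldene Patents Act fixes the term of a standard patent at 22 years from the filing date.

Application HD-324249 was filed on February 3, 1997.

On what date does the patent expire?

2019-02-03

Filing date + 22 years → 3 February 2019.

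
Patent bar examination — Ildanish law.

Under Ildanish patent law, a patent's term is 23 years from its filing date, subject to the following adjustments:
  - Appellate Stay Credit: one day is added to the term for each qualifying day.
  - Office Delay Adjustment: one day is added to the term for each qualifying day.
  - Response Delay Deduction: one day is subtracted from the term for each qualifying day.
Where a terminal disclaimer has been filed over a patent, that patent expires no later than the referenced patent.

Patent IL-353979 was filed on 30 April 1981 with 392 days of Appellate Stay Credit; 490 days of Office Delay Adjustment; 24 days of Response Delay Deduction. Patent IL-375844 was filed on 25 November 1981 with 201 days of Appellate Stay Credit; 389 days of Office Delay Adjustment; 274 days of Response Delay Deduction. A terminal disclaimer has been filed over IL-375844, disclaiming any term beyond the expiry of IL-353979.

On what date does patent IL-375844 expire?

Natural term of IL-375844:
  Base: filing + 23 years → 25 November 2004.
  Appellate Stay Credit: +201 days → 14 June 2005.
  Office Delay Adjustment: +389 days → 8 July 2006.
  Response Delay Deduction: −274 days → 7 October 2005.
Expiry of referenced patent IL-353979:
  Base: filing + 23 years → 30 April 2004.
  Appellate Stay Credit: +392 days → 27 May 2005.
  Office Delay Adjustment: +490 days → 29 September 2006.
  Response Delay Deduction: −24 days → 5 September 2006.
Terminal disclaimer: IL-375844 expires on the earlier of 7 October 2005 and 5 September 2006.

October 7, 2005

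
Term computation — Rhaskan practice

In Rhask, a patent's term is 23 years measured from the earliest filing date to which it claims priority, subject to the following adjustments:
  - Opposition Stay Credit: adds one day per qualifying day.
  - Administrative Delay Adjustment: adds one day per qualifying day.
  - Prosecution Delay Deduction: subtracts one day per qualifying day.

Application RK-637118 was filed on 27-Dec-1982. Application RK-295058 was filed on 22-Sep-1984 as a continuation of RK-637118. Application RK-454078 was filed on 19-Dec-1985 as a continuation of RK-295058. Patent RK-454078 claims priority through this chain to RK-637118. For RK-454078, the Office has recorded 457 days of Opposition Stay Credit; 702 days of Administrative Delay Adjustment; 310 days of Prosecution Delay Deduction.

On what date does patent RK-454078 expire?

April 24, 2008

Earliest priority filing: 27 December 1982.
Base term: 27 December 1982 + 23 years → 27 December 2005.
Opposition Stay Credit: +457 days → 29 March 2007.
Administrative Delay Adjustment: +702 days → 28 February 2009.
Prosecution Delay Deduction: −310 days → 24 April 2008.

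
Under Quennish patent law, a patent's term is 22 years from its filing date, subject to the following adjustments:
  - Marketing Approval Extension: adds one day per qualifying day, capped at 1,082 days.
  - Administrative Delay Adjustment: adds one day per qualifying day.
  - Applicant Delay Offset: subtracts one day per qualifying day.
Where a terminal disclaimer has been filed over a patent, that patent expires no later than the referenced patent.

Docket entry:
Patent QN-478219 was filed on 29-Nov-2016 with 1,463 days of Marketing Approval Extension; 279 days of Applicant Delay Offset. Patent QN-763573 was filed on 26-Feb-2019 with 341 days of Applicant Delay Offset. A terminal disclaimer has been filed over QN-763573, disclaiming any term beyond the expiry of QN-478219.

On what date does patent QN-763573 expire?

2040-03-22

Natural term of QN-763573:
  Base: filing + 22 years → 26 February 2041.
  Applicant Delay Offset: −341 days → 22 March 2040.
Expiry of referenced patent QN-478219:
  Base: filing + 22 years → 29 November 2038.
  Marketing Approval Extension: 1463 days claimed exceeds the 1082-day cap, so +1082 days → 15 November 2041.
  Applicant Delay Offset: −279 days → 9 February 2041.
Terminal disclaimer: QN-763573 expires on the earlier of 22 March 2040 and 9 February 2041.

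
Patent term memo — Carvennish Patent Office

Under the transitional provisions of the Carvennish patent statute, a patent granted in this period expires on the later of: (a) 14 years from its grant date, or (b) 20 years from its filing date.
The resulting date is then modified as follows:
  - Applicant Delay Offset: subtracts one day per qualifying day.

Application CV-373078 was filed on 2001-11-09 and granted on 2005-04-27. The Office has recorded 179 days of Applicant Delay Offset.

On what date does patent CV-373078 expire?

(a) grant + 14 years → 27 April 2019.
(b) filing + 20 years → 9 November 2021.
Later of the two: 9 November 2021.
Applicant Delay Offset: −179 days → 14 May 2021.

May 14, 2021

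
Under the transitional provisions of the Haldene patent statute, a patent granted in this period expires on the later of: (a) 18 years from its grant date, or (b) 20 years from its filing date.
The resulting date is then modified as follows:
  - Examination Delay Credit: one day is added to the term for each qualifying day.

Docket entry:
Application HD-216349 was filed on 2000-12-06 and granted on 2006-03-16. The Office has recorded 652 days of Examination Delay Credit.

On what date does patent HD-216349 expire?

(a) grant + 18 years → 16 March 2024.
(b) filing + 20 years → 6 December 2020.
Later of the two: 16 March 2024.
Examination Delay Credit: +652 days → 28 December 2025.

2025-12-28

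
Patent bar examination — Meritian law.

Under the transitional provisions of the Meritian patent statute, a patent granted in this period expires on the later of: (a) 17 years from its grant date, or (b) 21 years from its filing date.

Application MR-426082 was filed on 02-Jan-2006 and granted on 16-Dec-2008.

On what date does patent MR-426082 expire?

January 2, 2027

(a) grant + 17 years → 16 December 2025.
(b) filing + 21 years → 2 January 2027.
Later of the two: 2 January 2027.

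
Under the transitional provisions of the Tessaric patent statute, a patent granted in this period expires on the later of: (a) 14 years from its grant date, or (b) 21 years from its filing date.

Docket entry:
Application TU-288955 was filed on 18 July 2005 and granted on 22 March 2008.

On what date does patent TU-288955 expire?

(a) grant + 14 years → 22 March 2022.
(b) filing + 21 years → 18 July 2026.
Later of the two: 18 July 2026.

July 18, 2026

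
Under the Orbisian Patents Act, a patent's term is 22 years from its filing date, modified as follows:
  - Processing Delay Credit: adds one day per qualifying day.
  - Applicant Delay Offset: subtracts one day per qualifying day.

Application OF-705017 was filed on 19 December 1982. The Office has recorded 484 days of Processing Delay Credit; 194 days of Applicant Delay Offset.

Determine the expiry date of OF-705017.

October 5, 2005

Base term: filing date + 22 years → 19 December 2004.
Processing Delay Credit: +484 days → 17 April 2006.
Applicant Delay Offset: −194 days → 5 October 2005.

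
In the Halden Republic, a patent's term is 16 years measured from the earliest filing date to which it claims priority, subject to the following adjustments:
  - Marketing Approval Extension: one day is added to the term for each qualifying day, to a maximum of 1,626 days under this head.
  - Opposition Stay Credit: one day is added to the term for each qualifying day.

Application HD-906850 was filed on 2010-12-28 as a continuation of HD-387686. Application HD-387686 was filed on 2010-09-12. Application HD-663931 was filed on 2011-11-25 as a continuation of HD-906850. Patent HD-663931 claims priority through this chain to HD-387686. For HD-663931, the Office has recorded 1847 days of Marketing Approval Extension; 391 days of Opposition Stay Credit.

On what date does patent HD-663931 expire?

Earliest priority filing: 12 September 2010.
Base term: 12 September 2010 + 16 years → 12 September 2026.
Marketing Approval Extension: 1847 days claimed exceeds the 1626-day cap, so +1626 days → 24 February 2031.
Opposition Stay Credit: +391 days → 21 March 2032.

2032-03-21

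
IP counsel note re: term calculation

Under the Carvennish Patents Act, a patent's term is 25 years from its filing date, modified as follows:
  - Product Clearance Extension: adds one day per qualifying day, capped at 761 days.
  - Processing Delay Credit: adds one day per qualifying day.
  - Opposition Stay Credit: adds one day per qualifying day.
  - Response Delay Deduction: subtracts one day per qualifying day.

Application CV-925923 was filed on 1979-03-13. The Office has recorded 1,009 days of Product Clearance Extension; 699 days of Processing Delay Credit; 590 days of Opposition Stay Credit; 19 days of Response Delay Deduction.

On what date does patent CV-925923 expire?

October 4, 2009

Base term: filing date + 25 years → 13 March 2004.
Product Clearance Extension: 1009 days claimed exceeds the 761-day cap, so +761 days → 13 April 2006.
Processing Delay Credit: +699 days → 12 March 2008.
Opposition Stay Credit: +590 days → 23 October 2009.
Response Delay Deduction: −19 days → 4 October 2009.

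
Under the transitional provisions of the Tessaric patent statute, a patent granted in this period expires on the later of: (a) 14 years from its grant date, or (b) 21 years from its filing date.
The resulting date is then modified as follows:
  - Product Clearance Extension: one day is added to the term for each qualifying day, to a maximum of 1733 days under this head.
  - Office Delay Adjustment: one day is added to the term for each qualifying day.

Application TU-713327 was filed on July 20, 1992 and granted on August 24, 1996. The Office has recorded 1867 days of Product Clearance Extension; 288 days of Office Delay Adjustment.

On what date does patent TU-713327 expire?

(a) grant + 14 years → 24 August 2010.
(b) filing + 21 years → 20 July 2013.
Later of the two: 20 July 2013.
Product Clearance Extension: 1867 days claimed exceeds the 1733-day cap, so +1733 days → 18 April 2018.
Office Delay Adjustment: +288 days → 31 January 2019.

2019-01-31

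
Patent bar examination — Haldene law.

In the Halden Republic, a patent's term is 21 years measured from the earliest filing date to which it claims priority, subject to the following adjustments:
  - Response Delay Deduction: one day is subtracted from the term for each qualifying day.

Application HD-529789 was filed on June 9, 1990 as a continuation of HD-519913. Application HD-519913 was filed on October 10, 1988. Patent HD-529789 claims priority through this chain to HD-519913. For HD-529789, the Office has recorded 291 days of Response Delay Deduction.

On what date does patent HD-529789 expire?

December 23, 2008

Earliest priority filing: 10 October 1988.
Base term: 10 October 1988 + 21 years → 10 October 2009.
Response Delay Deduction: −291 days → 23 December 2008.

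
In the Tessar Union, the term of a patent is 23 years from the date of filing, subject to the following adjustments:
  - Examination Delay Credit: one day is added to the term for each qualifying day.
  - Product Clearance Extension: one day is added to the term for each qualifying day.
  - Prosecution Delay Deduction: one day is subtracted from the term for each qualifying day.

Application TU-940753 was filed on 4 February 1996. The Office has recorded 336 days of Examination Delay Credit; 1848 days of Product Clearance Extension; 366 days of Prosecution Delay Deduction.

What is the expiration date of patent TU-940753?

Base term: filing date + 23 years → 4 February 2019.
Examination Delay Credit: +336 days → 6 January 2020.
Product Clearance Extension: +1848 days → 27 January 2025.
Prosecution Delay Deduction: −366 days → 27 January 2024.

January 27, 2024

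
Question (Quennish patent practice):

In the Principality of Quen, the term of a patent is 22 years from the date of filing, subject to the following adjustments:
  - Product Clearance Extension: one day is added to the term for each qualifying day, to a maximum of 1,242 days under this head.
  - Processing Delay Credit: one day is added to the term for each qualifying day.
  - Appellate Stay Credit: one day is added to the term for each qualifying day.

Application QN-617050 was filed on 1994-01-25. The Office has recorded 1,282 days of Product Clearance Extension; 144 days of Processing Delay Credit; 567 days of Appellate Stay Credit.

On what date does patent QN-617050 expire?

Base term: filing date + 22 years → 25 January 2016.
Product Clearance Extension: 1282 days claimed exceeds the 1242-day cap, so +1242 days → 20 June 2019.
Processing Delay Credit: +144 days → 11 November 2019.
Appellate Stay Credit: +567 days → 31 May 2021.

May 31, 2021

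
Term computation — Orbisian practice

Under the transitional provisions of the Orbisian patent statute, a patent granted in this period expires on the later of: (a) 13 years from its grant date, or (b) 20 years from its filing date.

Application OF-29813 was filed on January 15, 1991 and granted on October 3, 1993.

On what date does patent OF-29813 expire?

(a) grant + 13 years → 3 October 2006.
(b) filing + 20 years → 15 January 2011.
Later of the two: 15 January 2011.

January 15, 2011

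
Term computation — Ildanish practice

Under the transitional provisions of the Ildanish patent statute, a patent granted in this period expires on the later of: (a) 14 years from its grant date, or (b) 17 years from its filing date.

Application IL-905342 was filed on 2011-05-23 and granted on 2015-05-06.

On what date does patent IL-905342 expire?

(a) grant + 14 years → 6 May 2029.
(b) filing + 17 years → 23 May 2028.
Later of the two: 6 May 2029.

May 6, 2029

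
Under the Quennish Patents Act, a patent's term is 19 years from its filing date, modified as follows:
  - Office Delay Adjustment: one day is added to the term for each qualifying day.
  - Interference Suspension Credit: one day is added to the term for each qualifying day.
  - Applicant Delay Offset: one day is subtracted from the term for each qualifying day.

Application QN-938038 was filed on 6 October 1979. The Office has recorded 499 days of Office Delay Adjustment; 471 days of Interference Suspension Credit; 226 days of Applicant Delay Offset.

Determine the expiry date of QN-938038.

Base term: filing date + 19 years → 6 October 1998.
Office Delay Adjustment: +499 days → 17 February 2000.
Interference Suspension Credit: +471 days → 2 June 2001.
Applicant Delay Offset: −226 days → 19 October 2000.

October 19, 2000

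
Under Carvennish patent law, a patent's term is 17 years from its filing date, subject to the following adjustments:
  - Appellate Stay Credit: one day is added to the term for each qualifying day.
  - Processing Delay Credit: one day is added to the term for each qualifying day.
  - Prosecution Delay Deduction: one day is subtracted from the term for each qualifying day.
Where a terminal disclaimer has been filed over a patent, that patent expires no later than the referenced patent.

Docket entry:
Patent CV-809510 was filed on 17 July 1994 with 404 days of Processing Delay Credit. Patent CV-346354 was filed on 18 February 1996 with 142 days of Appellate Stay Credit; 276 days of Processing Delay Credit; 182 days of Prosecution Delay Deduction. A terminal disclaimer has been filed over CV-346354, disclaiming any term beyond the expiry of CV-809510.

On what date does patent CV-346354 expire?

Natural term of CV-346354:
  Base: filing + 17 years → 18 February 2013.
  Appellate Stay Credit: +142 days → 10 July 2013.
  Processing Delay Credit: +276 days → 12 April 2014.
  Prosecution Delay Deduction: −182 days → 12 October 2013.
Expiry of referenced patent CV-809510:
  Base: filing + 17 years → 17 July 2011.
  Processing Delay Credit: +404 days → 24 August 2012.
Terminal disclaimer: CV-346354 expires on the earlier of 12 October 2013 and 24 August 2012.

August 24, 2012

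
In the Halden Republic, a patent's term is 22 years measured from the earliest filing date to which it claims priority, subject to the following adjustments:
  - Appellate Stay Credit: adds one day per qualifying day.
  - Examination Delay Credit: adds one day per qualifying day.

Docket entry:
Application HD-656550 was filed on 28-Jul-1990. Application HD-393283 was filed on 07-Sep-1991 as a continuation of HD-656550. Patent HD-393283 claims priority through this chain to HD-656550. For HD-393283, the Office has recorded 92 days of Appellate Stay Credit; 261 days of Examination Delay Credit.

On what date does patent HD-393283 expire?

July 16, 2013

Earliest priority filing: 28 July 1990.
Base term: 28 July 1990 + 22 years → 28 July 2012.
Appellate Stay Credit: +92 days → 28 October 2012.
Examination Delay Credit: +261 days → 16 July 2013.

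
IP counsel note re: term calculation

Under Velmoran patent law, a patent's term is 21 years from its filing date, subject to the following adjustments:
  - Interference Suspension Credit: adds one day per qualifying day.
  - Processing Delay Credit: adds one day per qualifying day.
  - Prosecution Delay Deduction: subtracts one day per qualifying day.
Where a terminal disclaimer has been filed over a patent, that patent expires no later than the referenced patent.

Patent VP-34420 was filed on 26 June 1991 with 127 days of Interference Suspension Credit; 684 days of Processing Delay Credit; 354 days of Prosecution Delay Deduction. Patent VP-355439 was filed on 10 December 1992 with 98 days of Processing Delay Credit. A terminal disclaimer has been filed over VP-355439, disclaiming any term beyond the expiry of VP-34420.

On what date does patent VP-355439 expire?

Natural term of VP-355439:
  Base: filing + 21 years → 10 December 2013.
  Processing Delay Credit: +98 days → 18 March 2014.
Expiry of referenced patent VP-34420:
  Base: filing + 21 years → 26 June 2012.
  Interference Suspension Credit: +127 days → 31 October 2012.
  Processing Delay Credit: +684 days → 15 September 2014.
  Prosecution Delay Deduction: −354 days → 26 September 2013.
Terminal disclaimer: VP-355439 expires on the earlier of 18 March 2014 and 26 September 2013.

2013-09-26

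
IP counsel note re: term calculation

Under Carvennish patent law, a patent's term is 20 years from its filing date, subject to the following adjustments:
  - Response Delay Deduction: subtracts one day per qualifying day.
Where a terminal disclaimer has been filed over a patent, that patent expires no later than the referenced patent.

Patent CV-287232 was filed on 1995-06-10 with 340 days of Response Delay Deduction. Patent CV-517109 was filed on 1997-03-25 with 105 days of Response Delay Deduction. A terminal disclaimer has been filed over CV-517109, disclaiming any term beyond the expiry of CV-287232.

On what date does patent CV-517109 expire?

Natural term of CV-517109:
  Base: filing + 20 years → 25 March 2017.
  Response Delay Deduction: −105 days → 10 December 2016.
Expiry of referenced patent CV-287232:
  Base: filing + 20 years → 10 June 2015.
  Response Delay Deduction: −340 days → 5 July 2014.
Terminal disclaimer: CV-517109 expires on the earlier of 10 December 2016 and 5 July 2014.

July 5, 2014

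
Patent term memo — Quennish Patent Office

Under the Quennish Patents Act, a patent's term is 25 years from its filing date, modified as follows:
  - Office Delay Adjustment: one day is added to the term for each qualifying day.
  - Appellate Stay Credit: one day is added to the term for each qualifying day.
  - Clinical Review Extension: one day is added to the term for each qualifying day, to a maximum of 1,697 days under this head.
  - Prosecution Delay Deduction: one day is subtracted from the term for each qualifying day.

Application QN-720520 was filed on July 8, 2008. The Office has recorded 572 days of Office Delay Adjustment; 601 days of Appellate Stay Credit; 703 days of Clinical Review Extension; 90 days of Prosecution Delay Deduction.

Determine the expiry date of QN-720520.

Base term: filing date + 25 years → 8 July 2033.
Office Delay Adjustment: +572 days → 31 January 2035.
Appellate Stay Credit: +601 days → 23 September 2036.
Clinical Review Extension: 703 days (within the 1697-day cap) → +703 days → 27 August 2038.
Prosecution Delay Deduction: −90 days → 29 May 2038.

May 29, 2038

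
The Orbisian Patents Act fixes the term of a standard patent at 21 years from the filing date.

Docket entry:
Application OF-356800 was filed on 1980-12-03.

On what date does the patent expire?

Filing date + 21 years → 3 December 2001.

December 3, 2001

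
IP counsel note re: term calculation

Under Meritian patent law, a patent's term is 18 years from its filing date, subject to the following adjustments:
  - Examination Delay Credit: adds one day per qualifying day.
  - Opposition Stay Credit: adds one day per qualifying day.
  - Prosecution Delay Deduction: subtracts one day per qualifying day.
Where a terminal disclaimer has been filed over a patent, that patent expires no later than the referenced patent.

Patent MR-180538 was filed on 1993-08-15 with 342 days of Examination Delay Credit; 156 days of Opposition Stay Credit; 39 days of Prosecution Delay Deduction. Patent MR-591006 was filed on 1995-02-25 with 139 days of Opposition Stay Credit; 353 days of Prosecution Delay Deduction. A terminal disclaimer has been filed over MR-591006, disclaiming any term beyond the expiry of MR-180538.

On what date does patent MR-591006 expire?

2012-07-26

Natural term of MR-591006:
  Base: filing + 18 years → 25 February 2013.
  Opposition Stay Credit: +139 days → 14 July 2013.
  Prosecution Delay Deduction: −353 days → 26 July 2012.
Expiry of referenced patent MR-180538:
  Base: filing + 18 years → 15 August 2011.
  Examination Delay Credit: +342 days → 22 July 2012.
  Opposition Stay Credit: +156 days → 25 December 2012.
  Prosecution Delay Deduction: −39 days → 16 November 2012.
Terminal disclaimer: MR-591006 expires on the earlier of 26 July 2012 and 16 November 2012.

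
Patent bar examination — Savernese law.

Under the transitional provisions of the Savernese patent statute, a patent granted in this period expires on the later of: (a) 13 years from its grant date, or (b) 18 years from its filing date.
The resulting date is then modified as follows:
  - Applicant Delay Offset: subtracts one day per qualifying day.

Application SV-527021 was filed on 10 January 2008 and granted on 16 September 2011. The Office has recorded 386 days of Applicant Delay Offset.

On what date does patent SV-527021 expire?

December 20, 2024

(a) grant + 13 years → 16 September 2024.
(b) filing + 18 years → 10 January 2026.
Later of the two: 10 January 2026.
Applicant Delay Offset: −386 days → 20 December 2024.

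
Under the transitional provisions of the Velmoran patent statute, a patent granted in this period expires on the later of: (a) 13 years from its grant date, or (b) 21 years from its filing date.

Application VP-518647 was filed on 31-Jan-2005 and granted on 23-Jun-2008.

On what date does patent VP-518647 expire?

(a) grant + 13 years → 23 June 2021.
(b) filing + 21 years → 31 January 2026.
Later of the two: 31 January 2026.

2026-01-31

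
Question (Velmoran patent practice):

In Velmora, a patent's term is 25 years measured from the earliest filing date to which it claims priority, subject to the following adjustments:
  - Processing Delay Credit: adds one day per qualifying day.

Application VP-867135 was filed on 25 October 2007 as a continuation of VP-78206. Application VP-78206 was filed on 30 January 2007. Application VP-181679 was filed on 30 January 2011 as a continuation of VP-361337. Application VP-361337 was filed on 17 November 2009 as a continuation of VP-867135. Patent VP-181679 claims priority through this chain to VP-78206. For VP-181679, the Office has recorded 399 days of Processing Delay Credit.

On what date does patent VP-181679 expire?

2033-03-04

Earliest priority filing: 30 January 2007.
Base term: 30 January 2007 + 25 years → 30 January 2032.
Processing Delay Credit: +399 days → 4 March 2033.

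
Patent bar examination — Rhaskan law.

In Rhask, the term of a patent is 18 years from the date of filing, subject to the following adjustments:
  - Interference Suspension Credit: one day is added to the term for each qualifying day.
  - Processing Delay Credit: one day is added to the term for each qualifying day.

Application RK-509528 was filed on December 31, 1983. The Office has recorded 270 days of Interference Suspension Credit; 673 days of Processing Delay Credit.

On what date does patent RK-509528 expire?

Base term: filing date + 18 years → 31 December 2001.
Interference Suspension Credit: +270 days → 27 September 2002.
Processing Delay Credit: +673 days → 31 July 2004.

July 31, 2004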